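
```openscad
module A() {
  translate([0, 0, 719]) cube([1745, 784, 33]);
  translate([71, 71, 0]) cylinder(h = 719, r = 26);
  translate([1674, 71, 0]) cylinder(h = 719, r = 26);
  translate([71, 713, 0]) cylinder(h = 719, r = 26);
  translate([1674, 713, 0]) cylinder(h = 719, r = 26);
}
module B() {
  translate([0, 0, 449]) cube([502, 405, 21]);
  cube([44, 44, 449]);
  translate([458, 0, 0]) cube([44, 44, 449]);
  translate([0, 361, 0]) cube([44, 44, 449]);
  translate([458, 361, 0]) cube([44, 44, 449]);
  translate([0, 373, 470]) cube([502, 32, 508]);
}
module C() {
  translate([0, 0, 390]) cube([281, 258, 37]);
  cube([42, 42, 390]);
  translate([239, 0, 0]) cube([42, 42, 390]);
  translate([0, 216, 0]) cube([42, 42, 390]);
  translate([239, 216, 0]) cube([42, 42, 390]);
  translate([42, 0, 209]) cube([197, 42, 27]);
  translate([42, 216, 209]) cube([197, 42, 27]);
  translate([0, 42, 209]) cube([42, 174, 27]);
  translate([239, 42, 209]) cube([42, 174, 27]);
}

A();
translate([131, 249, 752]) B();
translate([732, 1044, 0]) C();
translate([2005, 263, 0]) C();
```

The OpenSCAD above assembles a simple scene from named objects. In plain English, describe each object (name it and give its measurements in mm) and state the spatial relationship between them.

A is a table: top 1745 mm (x) × 784 mm (y), 33 mm thick, upper face at z = 752 mm, on four round legs of 52 mm diameter, each leg's bounding box inset 45 mm from the nearest pair of top edges, running from z = 0 to the bottom of the top.

B is a chair: 502×405 mm seat, 21 mm thick, top at z = 470 mm, on four 44 mm square corner legs flush with the seat edges. A 32 mm thick backrest slab spans the full seat width, extending 508 mm above the seat top, its back face flush with the seat's +y edge.

C is a four-legged stool. The seat is a 281×258×37 mm slab whose top surface is at z = 427 mm; four square legs, each 42×42 mm in cross-section, run from the floor (z = 0) to the underside of the seat, each flush with a corner of the seat. Four stretchers, 42 mm wide and 27 mm tall, connect adjacent legs with their undersides at z = 209 mm, each running between the inner faces of the legs it joins and aligned with the legs' outer faces on the other axis.

The chair is on top of the table. Two stools sit around the table at the +y, +x sides.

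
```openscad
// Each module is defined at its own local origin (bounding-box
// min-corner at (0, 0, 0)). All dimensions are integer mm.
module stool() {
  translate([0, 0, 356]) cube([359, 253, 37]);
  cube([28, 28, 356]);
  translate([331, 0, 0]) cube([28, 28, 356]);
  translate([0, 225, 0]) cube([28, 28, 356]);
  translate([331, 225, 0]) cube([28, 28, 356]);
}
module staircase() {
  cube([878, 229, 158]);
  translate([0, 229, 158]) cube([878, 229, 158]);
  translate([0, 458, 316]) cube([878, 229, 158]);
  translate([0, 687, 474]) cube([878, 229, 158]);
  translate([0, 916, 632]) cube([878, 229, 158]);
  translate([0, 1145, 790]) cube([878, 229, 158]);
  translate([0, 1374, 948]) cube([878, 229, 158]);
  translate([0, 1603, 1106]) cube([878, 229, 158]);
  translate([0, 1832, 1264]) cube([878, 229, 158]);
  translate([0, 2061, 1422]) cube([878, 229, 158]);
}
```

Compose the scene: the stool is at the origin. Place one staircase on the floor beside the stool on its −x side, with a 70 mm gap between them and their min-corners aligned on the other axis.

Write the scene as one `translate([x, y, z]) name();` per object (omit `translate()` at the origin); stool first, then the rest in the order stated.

stool();
translate([-948, 0, 0]) staircase();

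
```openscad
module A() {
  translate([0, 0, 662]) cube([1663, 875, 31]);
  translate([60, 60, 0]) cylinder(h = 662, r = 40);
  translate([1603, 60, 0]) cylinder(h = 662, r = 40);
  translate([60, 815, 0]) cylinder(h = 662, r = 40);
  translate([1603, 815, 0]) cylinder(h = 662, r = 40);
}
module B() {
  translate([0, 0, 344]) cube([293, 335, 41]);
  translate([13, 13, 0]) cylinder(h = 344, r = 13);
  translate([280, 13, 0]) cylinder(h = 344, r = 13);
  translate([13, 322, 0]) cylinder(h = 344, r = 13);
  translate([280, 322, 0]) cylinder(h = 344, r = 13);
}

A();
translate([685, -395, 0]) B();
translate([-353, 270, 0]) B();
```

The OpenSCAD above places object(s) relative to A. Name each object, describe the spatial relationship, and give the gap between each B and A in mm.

A is a table. B is a stool. Two stools sit around the table at the −y, −x sides. The gap between each stool and the table is 60 mm.

Each stool's nearest face is 60 mm from the table's bounding box.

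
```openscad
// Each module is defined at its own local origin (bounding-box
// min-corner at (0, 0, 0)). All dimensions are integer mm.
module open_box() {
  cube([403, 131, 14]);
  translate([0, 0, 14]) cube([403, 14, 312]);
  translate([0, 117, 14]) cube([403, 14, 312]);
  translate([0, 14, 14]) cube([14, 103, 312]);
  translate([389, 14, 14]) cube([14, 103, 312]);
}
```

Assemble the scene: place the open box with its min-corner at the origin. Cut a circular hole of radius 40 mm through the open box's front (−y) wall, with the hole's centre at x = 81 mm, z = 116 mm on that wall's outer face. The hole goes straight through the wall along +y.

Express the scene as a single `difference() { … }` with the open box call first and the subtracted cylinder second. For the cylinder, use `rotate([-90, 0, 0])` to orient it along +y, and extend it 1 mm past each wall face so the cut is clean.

difference() {
  open_box();
  translate([81, -1, 116]) rotate([-90, 0, 0]) cylinder(h = 16, r = 40);
}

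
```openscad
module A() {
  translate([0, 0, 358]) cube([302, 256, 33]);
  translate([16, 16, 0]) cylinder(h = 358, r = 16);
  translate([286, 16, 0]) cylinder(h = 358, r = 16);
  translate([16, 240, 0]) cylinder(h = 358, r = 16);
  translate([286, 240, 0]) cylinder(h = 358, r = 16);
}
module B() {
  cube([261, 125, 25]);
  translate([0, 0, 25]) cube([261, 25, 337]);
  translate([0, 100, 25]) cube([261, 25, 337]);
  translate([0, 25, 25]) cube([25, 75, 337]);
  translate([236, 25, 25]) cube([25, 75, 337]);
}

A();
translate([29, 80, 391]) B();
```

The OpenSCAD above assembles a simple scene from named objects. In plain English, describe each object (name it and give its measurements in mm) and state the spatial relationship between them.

A is a four-legged stool. The seat is 302×256 mm, 33 mm thick, top at z = 391 mm. It stands on four round legs, each 32 mm in diameter, from z = 0 to the seat underside, each leg's axis is inset half a diameter from the nearest pair of seat edges (so the leg's bounding box is flush with the corner).

B is an open storage box with external size 261×125×362 mm and wall thickness 25 mm (the base is also 25 mm thick). The base covers the whole footprint; the four walls stand on the base, with the y-facing walls full-width and the x-facing walls fitting between their inner faces.

The open box is on top of the stool.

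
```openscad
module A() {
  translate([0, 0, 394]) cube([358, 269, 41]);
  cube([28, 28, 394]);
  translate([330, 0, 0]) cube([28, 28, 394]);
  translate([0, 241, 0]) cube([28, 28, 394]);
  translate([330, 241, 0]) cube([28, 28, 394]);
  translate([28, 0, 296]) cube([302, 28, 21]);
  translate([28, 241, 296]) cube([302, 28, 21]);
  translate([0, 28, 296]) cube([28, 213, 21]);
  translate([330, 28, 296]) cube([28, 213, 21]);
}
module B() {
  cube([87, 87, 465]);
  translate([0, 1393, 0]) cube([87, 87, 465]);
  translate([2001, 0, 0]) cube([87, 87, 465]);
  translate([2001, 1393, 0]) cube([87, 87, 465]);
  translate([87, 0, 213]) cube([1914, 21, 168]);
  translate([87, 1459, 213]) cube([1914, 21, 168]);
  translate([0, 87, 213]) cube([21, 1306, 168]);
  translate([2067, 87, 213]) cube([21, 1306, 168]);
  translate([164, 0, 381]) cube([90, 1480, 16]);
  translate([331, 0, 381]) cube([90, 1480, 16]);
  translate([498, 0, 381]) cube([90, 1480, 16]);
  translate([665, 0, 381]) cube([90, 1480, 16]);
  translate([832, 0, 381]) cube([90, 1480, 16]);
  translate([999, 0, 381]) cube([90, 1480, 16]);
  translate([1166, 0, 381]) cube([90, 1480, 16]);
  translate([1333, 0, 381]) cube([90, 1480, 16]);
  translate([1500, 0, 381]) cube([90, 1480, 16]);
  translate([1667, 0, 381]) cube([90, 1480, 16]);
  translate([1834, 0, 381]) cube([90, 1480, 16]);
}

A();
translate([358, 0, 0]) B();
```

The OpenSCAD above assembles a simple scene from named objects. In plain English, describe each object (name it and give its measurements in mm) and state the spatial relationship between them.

A is a four-legged stool. The seat is a 358×269×41 mm slab whose top surface is at z = 435 mm; four square legs, each 28×28 mm in cross-section, run from the floor (z = 0) to the underside of the seat, each flush with a corner of the seat. Four stretchers, 28 mm wide and 21 mm tall, connect adjacent legs with their undersides at z = 296 mm, each running between the inner faces of the legs it joins and aligned with the legs' outer faces on the other axis.

B is a bed frame 2088 mm long (x) by 1480 mm wide (y). Four 87×87 mm corner posts, 465 mm tall, at the corners of the footprint. Four rails of 21 mm thickness and 168 mm height run between adjacent posts with their undersides at z = 213 mm, their outer faces flush with the outside of the frame (the two x-running rails run between the posts' inner faces; the two y-running rails run between the posts' inner faces). 11 slats, each 90 mm wide (x) and 16 mm thick, lie across the top of the two x-running rails, running the full 1480 mm width of the frame in y; the slats are evenly spaced along x between the inner faces of the end posts with equal gaps (rounded down to the nearest mm) at the −x end and between each pair — any rounding remainder accumulates at the +x end.

The bed frame is against the stool's +x side, with their −y faces flush.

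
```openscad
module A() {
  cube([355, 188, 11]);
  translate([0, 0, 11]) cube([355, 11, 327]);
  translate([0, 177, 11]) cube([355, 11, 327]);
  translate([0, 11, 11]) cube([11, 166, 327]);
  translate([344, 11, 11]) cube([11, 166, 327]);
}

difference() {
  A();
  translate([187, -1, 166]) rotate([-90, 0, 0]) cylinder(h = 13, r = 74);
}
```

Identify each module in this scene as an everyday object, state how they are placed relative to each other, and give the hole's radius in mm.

The subtracted cylinder has r = 74 mm.

A is an open box. The open box has a circular hole through its front wall. The hole's radius is 74 mm.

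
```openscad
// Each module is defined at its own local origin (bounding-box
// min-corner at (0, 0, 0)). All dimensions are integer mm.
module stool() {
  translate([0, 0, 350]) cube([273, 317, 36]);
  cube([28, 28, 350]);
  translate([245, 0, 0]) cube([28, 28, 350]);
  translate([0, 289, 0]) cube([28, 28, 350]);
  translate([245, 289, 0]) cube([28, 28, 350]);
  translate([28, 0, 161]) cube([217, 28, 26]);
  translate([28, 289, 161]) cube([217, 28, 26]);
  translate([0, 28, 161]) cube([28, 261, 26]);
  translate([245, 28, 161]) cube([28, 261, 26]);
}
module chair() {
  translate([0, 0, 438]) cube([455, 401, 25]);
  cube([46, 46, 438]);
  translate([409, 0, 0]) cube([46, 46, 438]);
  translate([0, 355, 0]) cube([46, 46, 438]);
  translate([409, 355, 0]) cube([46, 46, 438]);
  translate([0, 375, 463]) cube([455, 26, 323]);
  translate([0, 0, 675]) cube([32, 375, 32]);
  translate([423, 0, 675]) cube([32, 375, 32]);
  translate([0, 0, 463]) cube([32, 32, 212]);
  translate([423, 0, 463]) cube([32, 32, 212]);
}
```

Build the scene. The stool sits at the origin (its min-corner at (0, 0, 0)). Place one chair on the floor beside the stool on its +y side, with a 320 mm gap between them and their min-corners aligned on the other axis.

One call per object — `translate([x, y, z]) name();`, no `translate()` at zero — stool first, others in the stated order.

stool();
translate([0, 637, 0]) chair();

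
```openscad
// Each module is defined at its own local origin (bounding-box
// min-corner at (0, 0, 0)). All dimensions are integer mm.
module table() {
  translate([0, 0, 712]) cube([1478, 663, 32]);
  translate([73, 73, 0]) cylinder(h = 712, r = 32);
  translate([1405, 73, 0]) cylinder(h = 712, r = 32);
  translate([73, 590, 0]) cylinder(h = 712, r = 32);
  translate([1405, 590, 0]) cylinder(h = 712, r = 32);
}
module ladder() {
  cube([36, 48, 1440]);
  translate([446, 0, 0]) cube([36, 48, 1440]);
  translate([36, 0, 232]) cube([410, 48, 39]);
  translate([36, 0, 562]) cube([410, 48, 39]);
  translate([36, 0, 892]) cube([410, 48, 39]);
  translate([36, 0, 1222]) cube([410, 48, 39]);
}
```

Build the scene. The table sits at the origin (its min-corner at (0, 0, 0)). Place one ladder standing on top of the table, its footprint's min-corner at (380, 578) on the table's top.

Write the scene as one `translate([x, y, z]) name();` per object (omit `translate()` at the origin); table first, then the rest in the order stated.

table();
translate([380, 578, 744]) ladder();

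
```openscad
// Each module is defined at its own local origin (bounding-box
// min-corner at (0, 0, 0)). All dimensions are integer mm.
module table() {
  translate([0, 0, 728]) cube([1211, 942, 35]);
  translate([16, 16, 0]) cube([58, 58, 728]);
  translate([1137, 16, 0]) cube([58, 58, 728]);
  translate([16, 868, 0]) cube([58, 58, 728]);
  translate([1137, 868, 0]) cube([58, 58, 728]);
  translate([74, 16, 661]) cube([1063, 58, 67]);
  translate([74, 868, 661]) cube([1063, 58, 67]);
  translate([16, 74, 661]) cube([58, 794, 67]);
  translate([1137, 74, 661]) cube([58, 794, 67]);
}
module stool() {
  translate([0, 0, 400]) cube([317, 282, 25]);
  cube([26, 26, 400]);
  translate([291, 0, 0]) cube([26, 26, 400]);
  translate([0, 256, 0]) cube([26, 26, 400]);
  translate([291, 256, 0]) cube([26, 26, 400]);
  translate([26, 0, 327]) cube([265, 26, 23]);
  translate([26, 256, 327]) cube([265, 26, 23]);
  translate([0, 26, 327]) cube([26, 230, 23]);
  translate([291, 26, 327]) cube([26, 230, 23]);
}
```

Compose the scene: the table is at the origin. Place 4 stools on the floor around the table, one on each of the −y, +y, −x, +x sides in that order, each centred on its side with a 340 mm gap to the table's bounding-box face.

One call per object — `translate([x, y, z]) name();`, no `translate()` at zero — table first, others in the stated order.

table();
translate([447, -622, 0]) stool();
translate([447, 1282, 0]) stool();
translate([-657, 330, 0]) stool();
translate([1551, 330, 0]) stool();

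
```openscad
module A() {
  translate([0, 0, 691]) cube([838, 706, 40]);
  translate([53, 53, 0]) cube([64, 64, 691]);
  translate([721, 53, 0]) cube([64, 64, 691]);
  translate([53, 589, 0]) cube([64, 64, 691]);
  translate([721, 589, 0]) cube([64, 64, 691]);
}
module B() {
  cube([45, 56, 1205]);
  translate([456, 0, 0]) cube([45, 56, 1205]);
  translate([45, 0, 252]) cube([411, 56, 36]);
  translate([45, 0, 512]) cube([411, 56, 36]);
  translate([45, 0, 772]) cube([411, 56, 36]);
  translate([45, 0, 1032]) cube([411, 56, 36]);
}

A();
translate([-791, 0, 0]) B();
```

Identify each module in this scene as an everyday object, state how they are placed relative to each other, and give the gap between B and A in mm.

The ladder's nearest face is 290 mm from the table's −x face.

A is a table. B is a ladder. The ladder is on the floor beside the table on its −x side. The gap between the ladder and the table is 290 mm.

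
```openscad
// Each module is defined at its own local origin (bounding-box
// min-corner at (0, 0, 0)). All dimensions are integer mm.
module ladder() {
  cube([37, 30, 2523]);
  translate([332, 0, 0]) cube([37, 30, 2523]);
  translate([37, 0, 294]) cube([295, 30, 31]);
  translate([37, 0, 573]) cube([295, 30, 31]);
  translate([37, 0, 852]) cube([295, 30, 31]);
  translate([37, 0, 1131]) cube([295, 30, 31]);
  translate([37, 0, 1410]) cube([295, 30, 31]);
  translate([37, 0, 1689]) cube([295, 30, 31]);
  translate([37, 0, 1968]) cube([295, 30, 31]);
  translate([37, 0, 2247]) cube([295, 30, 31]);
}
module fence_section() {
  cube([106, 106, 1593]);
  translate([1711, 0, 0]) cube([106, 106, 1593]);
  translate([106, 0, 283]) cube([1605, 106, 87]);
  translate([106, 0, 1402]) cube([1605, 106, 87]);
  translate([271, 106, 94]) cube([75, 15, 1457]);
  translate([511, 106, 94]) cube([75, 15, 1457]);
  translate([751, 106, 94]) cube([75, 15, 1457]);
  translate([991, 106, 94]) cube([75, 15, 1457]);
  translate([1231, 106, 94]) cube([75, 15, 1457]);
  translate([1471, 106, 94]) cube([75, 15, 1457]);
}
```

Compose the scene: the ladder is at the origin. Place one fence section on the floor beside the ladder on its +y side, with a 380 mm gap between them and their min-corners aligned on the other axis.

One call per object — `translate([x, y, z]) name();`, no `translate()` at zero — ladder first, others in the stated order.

ladder();
translate([0, 410, 0]) fence_section();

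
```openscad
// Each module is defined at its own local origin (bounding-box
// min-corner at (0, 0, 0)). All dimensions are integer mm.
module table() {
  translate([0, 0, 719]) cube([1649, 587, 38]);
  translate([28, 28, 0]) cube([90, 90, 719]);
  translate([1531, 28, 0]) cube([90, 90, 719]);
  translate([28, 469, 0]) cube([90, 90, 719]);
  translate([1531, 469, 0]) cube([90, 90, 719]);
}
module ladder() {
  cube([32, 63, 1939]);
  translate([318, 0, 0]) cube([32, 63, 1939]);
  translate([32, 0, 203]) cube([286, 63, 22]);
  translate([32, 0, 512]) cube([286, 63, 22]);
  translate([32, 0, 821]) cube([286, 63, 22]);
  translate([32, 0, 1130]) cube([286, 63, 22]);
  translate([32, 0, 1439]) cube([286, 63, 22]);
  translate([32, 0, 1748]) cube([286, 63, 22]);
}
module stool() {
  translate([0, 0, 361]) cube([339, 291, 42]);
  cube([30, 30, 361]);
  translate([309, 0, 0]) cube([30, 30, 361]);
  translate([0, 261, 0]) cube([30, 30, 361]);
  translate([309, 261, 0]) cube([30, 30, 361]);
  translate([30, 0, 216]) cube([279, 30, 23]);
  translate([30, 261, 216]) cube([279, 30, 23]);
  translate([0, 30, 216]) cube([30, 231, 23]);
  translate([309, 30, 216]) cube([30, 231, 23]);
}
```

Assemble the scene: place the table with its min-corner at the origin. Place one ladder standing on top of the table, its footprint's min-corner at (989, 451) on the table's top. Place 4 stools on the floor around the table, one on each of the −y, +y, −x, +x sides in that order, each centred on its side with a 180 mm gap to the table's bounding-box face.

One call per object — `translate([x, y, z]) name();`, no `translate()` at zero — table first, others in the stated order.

table();
translate([989, 451, 757]) ladder();
translate([655, -471, 0]) stool();
translate([655, 767, 0]) stool();
translate([-519, 148, 0]) stool();
translate([1829, 148, 0]) stool();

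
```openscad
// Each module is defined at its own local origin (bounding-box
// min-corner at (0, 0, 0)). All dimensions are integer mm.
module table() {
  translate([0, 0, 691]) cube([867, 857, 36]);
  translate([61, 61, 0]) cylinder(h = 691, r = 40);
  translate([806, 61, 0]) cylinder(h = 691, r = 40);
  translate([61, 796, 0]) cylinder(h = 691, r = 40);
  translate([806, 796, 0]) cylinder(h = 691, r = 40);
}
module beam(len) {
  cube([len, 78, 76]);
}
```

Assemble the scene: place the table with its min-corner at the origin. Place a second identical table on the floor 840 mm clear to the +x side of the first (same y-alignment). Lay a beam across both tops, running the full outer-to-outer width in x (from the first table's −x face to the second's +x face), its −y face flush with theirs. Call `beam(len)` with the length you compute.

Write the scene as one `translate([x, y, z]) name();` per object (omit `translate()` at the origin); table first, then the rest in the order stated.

table();
translate([1707, 0, 0]) table();
translate([0, 0, 727]) beam(2574);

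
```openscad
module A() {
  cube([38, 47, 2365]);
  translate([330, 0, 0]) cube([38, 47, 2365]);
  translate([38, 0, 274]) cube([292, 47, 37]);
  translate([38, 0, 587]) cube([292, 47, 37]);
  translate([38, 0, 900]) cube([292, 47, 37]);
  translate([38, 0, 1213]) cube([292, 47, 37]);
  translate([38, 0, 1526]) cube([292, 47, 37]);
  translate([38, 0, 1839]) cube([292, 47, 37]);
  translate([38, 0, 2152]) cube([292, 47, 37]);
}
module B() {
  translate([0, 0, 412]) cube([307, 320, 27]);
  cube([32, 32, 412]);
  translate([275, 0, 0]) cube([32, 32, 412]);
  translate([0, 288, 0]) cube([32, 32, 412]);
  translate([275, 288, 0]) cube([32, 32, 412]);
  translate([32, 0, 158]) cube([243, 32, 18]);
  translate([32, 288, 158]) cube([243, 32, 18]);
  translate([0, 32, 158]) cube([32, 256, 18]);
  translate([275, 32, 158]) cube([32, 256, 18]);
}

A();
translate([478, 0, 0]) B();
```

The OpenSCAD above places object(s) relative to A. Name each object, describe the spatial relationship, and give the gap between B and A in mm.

The stool's nearest face is 110 mm from the ladder's +x face.

A is a ladder. B is a stool. The stool is on the floor beside the ladder on its +x side. The gap between the stool and the ladder is 110 mm.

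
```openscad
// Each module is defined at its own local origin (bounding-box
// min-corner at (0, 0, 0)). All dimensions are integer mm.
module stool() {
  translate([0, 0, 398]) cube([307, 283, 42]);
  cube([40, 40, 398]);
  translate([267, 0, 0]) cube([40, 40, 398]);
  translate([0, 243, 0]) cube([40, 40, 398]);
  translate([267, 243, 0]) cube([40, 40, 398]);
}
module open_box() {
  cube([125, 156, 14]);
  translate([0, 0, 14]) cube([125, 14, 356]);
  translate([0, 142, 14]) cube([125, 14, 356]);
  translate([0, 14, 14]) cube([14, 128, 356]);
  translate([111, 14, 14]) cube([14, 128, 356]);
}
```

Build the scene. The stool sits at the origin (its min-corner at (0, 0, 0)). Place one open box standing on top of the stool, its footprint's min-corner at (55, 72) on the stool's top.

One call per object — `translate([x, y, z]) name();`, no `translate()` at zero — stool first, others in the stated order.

stool();
translate([55, 72, 440]) open_box();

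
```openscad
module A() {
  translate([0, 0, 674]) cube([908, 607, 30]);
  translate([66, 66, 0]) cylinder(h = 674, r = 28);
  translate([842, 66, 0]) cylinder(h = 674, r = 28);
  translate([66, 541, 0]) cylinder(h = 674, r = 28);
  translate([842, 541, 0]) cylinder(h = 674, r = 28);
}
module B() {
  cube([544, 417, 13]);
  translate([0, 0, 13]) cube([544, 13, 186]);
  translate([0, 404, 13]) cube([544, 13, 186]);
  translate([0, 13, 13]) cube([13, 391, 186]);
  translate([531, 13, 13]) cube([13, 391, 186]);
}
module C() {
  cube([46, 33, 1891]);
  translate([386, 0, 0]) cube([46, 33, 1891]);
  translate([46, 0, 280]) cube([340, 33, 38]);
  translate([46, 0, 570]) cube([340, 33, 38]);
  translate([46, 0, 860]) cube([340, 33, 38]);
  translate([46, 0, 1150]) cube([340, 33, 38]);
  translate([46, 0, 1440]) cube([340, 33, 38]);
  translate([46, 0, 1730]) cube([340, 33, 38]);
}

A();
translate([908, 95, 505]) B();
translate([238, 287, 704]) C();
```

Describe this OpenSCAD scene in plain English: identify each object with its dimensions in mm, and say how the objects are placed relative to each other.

A is a table: top 908 mm (x) × 607 mm (y), 30 mm thick, upper face at z = 704 mm, on four round legs of 56 mm diameter, each leg's bounding box inset 38 mm from the nearest pair of top edges, running from z = 0 to the bottom of the top.

B is an open-topped rectangular box: outside dimensions 544×417×199 mm, with a uniform wall and base thickness of 13 mm. The base is a full 544×417 slab on the floor; four walls sit on top of the base. The front and back walls (the −y and +y sides) span the full width; the two side walls fit between them.

C is a straight ladder. Two 46×33 mm vertical rails, 1891 mm tall, stand 432 mm apart (outside-to-outside) with their front faces coplanar on the −y side. 6 rungs, each 33 mm deep and 38 mm tall, span between the inner faces of the rails, front faces flush with the rails. The lowest rung's underside is at z = 280 mm and rungs are spaced 290 mm apart (underside to underside).

The open box is beside the table with their tops flush at z = 704. The ladder is on top of the table, centred.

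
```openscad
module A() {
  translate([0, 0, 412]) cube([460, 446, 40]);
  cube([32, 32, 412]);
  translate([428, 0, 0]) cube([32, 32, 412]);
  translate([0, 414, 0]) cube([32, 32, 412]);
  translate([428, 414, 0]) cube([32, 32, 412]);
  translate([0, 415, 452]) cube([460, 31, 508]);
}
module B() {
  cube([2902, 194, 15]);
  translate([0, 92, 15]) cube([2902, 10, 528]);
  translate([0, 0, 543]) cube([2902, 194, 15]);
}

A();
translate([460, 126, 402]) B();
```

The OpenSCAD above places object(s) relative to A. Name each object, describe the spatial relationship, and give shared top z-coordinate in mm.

Both tops at z = 960 mm.

A is a chair. B is an I-beam. The I-beam is beside the chair with their tops flush at z = 960. The shared top z-coordinate is 960 mm.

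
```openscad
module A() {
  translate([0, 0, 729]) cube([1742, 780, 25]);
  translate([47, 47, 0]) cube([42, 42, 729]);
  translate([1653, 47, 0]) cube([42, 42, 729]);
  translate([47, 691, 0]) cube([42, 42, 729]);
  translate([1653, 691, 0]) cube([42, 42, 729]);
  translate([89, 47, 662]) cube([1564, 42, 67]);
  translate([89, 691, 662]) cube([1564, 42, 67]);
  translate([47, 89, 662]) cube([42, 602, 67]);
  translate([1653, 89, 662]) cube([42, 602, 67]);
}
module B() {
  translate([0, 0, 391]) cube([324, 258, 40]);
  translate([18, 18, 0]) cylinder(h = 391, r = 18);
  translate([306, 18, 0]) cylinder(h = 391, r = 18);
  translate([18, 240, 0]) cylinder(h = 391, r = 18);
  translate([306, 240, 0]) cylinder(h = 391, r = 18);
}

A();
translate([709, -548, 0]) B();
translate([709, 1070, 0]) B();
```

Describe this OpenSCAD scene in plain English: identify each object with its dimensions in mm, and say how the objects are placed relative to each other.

A is a table: top 1742 mm (x) × 780 mm (y), 25 mm thick, upper face at z = 754 mm, on four 42×42 mm square legs, each inset 47 mm from the nearest pair of top edges, running from z = 0 to the bottom of the top. Four apron rails, 42 mm thick and 67 mm tall, run between adjacent legs with their top edges flush with the underside of the top and their outer faces flush with the legs' outer faces.

B is a simple wooden stool: a rectangular seat 324 mm (x) by 258 mm (y), 40 mm thick, top face at z = 431 mm, on four round legs, each 36 mm in diameter. The legs rest on z = 0, each leg's axis is inset half a diameter from the nearest pair of seat edges (so the leg's bounding box is flush with the corner).

Two stools sit around the table at the −y, +y sides.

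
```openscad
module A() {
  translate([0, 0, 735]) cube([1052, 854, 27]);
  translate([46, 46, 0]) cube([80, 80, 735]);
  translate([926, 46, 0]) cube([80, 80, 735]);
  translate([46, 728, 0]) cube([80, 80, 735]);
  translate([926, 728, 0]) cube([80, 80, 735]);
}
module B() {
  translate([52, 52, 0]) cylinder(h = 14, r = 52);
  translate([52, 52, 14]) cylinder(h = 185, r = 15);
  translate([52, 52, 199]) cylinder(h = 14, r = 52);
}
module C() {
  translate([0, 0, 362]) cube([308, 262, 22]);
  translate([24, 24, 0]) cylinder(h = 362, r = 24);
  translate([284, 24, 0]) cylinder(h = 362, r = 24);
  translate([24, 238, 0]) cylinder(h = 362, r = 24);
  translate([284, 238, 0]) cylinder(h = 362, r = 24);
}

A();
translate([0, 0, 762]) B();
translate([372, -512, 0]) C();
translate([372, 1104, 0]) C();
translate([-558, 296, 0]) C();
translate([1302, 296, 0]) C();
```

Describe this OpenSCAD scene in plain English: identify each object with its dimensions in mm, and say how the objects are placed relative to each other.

A is a table: top 1052 mm (x) × 854 mm (y), 27 mm thick, upper face at z = 762 mm, on four 80×80 mm square legs, each inset 46 mm from the nearest pair of top edges, running from z = 0 to the bottom of the top.

B is a spool: two coaxial disc flanges of radius 52 mm and thickness 14 mm, joined by a core cylinder of radius 15 mm and height 185 mm. The lower flange rests on z = 0 and the three cylinders share a vertical axis.

C is a four-legged stool. The seat is a 308×262×22 mm slab whose top surface is at z = 384 mm; four round legs, each 48 mm in diameter, run from the floor (z = 0) to the underside of the seat, each leg's axis is inset half a diameter from the nearest pair of seat edges (so the leg's bounding box is flush with the corner).

The spool is on top of the table. Four stools sit around the table at the −y, +y, −x, +x sides.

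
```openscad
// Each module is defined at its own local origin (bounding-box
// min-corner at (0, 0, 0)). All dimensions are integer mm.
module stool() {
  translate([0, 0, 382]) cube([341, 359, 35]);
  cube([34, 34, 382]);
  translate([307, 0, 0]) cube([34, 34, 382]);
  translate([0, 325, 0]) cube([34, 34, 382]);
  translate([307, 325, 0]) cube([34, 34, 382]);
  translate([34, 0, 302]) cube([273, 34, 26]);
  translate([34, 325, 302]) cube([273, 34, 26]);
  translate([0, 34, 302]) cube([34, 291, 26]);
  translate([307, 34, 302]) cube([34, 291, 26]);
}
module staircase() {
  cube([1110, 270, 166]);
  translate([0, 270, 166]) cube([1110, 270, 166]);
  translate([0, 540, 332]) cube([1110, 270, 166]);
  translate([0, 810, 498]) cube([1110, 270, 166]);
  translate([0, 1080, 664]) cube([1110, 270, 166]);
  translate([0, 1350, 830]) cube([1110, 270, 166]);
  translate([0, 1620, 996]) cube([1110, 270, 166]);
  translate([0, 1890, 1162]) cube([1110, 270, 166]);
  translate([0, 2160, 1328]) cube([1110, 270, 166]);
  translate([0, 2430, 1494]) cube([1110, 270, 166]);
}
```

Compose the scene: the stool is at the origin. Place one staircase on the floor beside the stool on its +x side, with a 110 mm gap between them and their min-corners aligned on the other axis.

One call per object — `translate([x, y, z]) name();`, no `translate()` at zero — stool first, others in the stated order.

stool();
translate([451, 0, 0]) staircase();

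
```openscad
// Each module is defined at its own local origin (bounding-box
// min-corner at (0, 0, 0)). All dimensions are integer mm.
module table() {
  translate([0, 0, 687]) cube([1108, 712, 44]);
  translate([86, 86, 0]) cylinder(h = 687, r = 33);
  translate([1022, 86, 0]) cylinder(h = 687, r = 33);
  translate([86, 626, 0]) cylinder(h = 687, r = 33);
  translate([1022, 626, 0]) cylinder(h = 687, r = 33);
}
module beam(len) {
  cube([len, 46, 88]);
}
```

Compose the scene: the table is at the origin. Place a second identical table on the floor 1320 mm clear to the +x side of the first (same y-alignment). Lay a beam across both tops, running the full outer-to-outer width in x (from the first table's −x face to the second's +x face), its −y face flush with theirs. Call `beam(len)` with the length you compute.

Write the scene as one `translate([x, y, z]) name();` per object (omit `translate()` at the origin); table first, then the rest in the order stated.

table();
translate([2428, 0, 0]) table();
translate([0, 0, 731]) beam(3536);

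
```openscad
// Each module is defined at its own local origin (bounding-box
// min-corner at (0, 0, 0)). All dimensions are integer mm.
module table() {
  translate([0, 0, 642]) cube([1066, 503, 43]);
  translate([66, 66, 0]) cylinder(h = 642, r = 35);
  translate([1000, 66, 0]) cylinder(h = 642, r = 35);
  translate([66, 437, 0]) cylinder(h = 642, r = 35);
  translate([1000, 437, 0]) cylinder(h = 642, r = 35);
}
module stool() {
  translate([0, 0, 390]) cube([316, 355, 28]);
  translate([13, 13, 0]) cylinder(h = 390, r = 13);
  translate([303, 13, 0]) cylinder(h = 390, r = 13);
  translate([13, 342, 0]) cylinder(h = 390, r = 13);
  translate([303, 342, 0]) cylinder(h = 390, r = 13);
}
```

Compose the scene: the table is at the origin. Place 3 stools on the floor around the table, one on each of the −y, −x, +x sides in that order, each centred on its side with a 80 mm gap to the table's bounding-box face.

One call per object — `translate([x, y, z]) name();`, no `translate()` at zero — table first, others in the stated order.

table();
translate([375, -435, 0]) stool();
translate([-396, 74, 0]) stool();
translate([1146, 74, 0]) stool();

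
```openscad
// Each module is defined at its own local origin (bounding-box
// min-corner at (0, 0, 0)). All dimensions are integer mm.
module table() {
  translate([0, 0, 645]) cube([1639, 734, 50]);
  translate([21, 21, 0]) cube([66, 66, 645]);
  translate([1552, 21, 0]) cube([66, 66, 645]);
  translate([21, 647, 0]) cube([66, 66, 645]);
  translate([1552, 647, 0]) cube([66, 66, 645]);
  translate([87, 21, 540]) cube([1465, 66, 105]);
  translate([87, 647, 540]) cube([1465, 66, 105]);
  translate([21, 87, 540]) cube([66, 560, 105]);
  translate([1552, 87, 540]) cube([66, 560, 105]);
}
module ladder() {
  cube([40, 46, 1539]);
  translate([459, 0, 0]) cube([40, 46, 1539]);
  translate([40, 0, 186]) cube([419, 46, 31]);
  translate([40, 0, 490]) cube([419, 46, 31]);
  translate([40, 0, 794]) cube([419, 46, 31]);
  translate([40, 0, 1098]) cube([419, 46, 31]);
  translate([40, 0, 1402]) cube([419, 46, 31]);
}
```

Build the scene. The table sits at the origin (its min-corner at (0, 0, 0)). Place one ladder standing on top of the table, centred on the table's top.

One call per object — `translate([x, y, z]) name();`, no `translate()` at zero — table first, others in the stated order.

table();
translate([570, 344, 695]) ladder();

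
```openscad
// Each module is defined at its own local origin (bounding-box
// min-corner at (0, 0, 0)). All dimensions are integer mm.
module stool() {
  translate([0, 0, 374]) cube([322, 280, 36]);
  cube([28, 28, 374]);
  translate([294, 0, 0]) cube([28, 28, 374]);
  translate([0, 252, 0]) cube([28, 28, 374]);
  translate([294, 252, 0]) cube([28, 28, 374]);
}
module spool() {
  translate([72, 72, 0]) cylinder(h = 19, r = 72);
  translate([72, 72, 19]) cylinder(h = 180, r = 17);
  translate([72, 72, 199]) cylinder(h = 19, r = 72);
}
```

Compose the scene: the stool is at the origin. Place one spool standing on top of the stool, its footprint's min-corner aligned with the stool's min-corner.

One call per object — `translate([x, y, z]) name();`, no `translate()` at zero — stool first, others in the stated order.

stool();
translate([0, 0, 410]) spool();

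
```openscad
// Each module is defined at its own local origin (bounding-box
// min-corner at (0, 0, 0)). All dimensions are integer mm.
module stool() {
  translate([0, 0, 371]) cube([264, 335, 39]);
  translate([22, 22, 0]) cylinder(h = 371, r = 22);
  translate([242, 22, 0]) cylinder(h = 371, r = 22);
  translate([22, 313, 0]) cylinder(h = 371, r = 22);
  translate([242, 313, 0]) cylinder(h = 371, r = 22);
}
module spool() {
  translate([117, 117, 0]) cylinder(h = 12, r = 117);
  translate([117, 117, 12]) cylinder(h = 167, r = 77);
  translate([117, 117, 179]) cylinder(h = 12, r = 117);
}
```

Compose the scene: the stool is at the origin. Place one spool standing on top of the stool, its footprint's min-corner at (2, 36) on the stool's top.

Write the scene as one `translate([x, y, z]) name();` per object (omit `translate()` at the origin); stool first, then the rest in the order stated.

stool();
translate([2, 36, 410]) spool();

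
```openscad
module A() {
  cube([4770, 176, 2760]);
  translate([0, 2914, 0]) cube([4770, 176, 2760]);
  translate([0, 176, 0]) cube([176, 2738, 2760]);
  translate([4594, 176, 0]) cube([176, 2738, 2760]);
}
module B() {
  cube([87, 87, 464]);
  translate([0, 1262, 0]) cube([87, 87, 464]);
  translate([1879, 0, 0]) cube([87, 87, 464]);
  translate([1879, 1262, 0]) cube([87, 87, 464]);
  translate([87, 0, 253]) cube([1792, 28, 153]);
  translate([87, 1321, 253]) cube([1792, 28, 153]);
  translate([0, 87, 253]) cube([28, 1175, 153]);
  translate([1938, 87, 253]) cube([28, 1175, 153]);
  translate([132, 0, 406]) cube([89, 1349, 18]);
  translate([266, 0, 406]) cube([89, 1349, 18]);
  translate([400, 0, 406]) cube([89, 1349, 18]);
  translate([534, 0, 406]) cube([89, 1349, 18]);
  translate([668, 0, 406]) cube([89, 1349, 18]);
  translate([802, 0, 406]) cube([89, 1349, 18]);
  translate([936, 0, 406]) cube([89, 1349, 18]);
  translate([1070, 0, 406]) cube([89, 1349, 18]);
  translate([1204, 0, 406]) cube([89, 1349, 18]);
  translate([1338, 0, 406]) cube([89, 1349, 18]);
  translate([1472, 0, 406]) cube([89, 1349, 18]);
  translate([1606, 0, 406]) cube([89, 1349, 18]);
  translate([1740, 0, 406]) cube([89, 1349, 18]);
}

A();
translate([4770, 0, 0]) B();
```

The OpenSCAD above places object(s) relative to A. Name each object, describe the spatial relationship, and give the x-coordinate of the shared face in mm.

The house frame's +x face and the bed frame's −x face are both at x = 4770 mm.

A is a house frame. B is a bed frame. The bed frame is against the house frame's +x side, with their −y faces flush. The x-coordinate of the shared face is 4770 mm.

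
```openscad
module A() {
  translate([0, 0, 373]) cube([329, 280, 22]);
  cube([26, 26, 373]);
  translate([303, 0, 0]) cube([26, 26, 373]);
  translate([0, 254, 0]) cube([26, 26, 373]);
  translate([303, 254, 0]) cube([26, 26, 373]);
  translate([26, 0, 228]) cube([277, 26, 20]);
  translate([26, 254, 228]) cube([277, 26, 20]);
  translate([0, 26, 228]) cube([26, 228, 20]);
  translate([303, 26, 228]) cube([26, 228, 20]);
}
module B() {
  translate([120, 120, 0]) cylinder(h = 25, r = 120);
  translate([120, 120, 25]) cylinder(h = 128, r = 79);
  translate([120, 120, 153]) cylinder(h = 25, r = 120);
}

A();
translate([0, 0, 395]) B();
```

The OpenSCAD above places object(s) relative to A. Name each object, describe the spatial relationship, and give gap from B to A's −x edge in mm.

The spool's min-x is at 0; the stool's min-x is 0; gap = 0 mm.

A is a stool. B is a spool. The spool is on top of the stool. The gap from the spool to the stool's −x edge is 0 mm.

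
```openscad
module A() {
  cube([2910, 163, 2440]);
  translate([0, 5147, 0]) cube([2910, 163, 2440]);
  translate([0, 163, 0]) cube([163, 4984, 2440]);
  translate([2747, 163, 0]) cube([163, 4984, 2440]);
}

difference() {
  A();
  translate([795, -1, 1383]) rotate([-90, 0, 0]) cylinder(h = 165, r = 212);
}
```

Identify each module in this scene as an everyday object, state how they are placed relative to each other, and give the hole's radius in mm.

The subtracted cylinder has r = 212 mm.

A is a house frame. The house frame has a circular hole through its front wall. The hole's radius is 212 mm.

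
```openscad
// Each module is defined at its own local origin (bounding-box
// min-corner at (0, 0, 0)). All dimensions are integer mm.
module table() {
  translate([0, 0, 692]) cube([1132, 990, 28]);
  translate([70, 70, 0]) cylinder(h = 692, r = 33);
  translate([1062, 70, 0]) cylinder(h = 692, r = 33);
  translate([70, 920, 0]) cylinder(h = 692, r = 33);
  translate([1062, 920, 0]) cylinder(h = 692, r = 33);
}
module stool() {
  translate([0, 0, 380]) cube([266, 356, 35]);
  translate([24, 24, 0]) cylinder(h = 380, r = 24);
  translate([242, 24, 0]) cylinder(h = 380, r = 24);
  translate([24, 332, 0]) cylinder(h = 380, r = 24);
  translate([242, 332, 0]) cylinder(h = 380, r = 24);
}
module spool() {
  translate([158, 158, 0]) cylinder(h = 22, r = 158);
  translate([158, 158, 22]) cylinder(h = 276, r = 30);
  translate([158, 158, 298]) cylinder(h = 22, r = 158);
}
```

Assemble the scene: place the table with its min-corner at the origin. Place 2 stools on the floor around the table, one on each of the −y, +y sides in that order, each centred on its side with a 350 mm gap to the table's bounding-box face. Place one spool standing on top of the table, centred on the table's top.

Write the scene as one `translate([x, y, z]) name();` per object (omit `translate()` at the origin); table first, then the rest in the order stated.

table();
translate([433, -706, 0]) stool();
translate([433, 1340, 0]) stool();
translate([408, 337, 720]) spool();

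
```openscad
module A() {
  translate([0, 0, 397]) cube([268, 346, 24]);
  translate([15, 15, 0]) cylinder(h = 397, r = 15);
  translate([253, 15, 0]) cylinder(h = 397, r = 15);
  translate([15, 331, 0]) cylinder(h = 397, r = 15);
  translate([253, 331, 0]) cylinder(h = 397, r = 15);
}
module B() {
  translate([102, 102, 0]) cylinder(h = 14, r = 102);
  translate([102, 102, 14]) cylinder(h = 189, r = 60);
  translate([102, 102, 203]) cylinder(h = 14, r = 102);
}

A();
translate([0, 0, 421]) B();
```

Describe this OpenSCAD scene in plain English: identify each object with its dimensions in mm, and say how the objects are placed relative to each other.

A is a four-legged stool. The seat is 268×346 mm, 24 mm thick, top at z = 421 mm. It stands on four round legs, each 30 mm in diameter, from z = 0 to the seat underside, each leg's axis is inset half a diameter from the nearest pair of seat edges (so the leg's bounding box is flush with the corner).

B is a spool: two coaxial disc flanges of radius 102 mm and thickness 14 mm, joined by a core cylinder of radius 60 mm and height 189 mm. The lower flange rests on z = 0 and the three cylinders share a vertical axis.

The spool is on top of the stool.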